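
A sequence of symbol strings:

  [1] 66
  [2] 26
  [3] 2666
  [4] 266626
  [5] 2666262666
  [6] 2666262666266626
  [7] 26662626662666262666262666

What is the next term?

266626266626662626662626662666262666266626

From term 3 onward, concatenate the last term with the second-to-last: 26·66 = 2666, 2666·26 = 266626, …
So term 8 is 26662626662666262666262666·2666262666266626.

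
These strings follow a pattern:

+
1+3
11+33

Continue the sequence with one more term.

Each term wraps the previous one in 1 on the left and 3 on the right.
Applying this once more to 11+33:

111+333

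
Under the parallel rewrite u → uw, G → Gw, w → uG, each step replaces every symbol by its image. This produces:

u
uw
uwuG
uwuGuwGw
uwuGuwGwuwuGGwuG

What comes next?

Rewriting the 16 symbols of uwuGuwGwuwuGGwuG one by one yields uw uG uw Gw uw uG Gw uG uw uG uw Gw Gw uG uw Gw; concatenated:

uwuGuwGwuwuGGwuGuwuGuwGwGwuGuwGw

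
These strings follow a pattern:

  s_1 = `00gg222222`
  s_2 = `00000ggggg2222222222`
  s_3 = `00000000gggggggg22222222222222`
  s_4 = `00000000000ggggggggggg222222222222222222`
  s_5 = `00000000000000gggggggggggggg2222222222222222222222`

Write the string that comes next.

The n-th term is 3n-1 0's then 3n-1 g's then 4n+2 2's (n = 1, 2, …).
For the next term, n = 6, so the run lengths are 17, 17, 26.

00000000000000000ggggggggggggggggg22222222222222222222222222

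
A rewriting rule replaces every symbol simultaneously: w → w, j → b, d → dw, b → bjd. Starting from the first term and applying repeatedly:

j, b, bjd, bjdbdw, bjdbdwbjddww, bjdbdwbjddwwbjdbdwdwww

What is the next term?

Rewriting the 22 symbols of bjdbdwbjddwwbjdbdwdwww one by one yields bjd b dw bjd dw w bjd b dw dw w w bjd b dw bjd dw w dw w w w; concatenated:

bjdbdwbjddwwbjdbdwdwwwbjdbdwbjddwwdwwww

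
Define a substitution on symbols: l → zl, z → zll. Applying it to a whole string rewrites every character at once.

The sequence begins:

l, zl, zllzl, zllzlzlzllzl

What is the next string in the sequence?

zllzlzlzllzlzllzlzllzlzlzllzl

Rewriting each symbol of zllzlzlzllzl: z→zll, l→zl, l→zl, z→zll, l→zl, z→zll, l→zl, z→zll, l→zl, l→zl, z→zll, l→zl, which concatenates to zll zl zl zll zl zll zl zll zl zl zll zl.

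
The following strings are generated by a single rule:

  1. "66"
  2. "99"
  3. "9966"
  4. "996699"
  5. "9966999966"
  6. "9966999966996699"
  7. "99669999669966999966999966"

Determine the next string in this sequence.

This is a Fibonacci-style word recurrence s(k) = s(k−1)·s(k−2): e.g. 99·66 = 9966.
The next term joins 99669999669966999966999966 and 9966999966996699.

996699996699669999669999669966999966996699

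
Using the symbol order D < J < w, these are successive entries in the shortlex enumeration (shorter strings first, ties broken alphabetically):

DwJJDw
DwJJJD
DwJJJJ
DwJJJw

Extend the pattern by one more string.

DwJJwD

Find the rightmost character of DwJJJw below w, bump it to the next letter, and reset everything to its right to D.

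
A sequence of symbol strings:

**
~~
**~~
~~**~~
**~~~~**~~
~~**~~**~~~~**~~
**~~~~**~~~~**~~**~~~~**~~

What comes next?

~~**~~**~~~~**~~**~~~~**~~~~**~~**~~~~**~~

This is a Fibonacci-style word recurrence s(k) = s(k−2)·s(k−1): e.g. **·~~ = **~~.
The next term joins ~~**~~**~~~~**~~ and **~~~~**~~~~**~~**~~~~**~~.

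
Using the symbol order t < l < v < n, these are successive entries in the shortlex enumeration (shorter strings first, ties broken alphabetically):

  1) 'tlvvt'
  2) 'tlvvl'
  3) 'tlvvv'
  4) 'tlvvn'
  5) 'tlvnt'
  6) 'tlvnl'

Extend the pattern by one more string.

tlvnv

The successor of tlvnl increments the rightmost position that isn't already n and resets every position after it to t.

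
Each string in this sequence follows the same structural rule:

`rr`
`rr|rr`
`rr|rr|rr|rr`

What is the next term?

Every step duplicates the string with '|' between the halves.
One more doubling of rr|rr|rr|rr gives the answer.

rr|rr|rr|rr|rr|rr|rr|rr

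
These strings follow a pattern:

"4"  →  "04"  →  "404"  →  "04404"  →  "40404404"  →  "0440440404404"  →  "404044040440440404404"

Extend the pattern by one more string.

Each term (from the third on) is the two preceding terms concatenated in order: term 3 = 4·04 = 404.
The next term joins 0440440404404 and 404044040440440404404.

0440440404404404044040440440404404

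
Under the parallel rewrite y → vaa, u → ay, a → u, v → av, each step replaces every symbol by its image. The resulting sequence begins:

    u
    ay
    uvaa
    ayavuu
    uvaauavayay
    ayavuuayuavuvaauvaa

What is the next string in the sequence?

Rewriting the 19 symbols of ayavuuayuavuvaauvaa one by one yields u vaa u av ay ay u vaa ay u av ay av u u ay av u u; concatenated:

uvaauavayayuvaaayuavayavuuayavuu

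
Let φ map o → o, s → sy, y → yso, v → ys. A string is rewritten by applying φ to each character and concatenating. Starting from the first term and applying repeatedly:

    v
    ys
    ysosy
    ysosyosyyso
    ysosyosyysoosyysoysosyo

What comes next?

φ(ysosyosyysoosyysoysosyo) expands symbol-by-symbol to yso sy o sy yso o sy yso yso sy o o sy yso yso sy o yso sy o sy yso o; joining the 23 pieces gives the next term.

ysosyosyysoosyysoysosyoosyysoysosyoysosyosyysoo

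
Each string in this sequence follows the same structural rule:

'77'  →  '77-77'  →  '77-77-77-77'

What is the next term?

s(k+1) = s(k)·-·s(k) — each term doubles the last with '-' between the halves.
One more doubling of 77-77-77-77 gives the answer.

77-77-77-77-77-77-77-77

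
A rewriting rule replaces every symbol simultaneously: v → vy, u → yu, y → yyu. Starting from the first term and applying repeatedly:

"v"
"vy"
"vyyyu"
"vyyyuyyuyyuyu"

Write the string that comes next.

φ(vyyyuyyuyyuyu) expands symbol-by-symbol to vy yyu yyu yyu yu yyu yyu yu yyu yyu yu yyu yu; joining the 13 pieces gives the next term.

vyyyuyyuyyuyuyyuyyuyuyyuyyuyuyyuyu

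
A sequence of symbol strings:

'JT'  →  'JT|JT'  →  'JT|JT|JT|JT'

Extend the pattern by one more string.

Every step duplicates the string with '|' between the halves.
One more doubling of JT|JT|JT|JT gives the answer.

JT|JT|JT|JT|JT|JT|JT|JT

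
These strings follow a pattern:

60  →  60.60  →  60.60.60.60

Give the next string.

s(k+1) = s(k)·.·s(k) — each term doubles the last with '.' between the halves.
Doubling 60.60.60.60 with '.' between the halves:

60.60.60.60.60.60.60.60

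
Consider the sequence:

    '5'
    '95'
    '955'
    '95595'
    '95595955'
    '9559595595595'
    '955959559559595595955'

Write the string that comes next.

9559595595595955959559559595595595

From term 3 onward, concatenate the last term with the second-to-last: 95·5 = 955, 955·95 = 95595, …
Continuing: 955959559559595595955 · 9559595595595 gives term 8.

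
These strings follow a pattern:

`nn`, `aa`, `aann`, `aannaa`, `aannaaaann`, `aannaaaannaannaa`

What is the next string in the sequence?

Each term (from the third on) is the previous term followed by the one before it: term 3 = aa·nn = aann.
Continuing: aannaaaannaannaa · aannaaaann gives term 7.

aannaaaannaannaaaannaaaann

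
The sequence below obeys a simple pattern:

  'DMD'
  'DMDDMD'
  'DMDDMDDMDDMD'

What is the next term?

DMDDMDDMDDMDDMDDMDDMDDMD

Every step duplicates the string.
One more doubling of DMDDMDDMDDMD gives the answer.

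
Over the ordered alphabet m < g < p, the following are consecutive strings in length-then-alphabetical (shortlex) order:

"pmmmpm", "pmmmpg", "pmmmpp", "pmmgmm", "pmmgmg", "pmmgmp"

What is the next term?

Find the rightmost character of pmmgmp below p, bump it to the next letter, and reset everything to its right to m.

pmmggm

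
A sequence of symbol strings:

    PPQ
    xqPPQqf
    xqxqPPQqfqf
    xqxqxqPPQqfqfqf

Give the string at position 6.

Each term wraps the previous one in xq on the left and qf on the right.
From xqxqxqPPQqfqfqf, 2 further steps: xqxqxqPPQqfqfqf → xqxqxqxqPPQqfqfqfqf → (answer).

xqxqxqxqxqPPQqfqfqfqfqf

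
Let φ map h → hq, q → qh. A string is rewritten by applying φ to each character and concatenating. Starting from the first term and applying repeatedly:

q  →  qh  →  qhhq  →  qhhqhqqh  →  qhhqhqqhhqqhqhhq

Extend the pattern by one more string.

Applying the rule to each of the 16 symbols of qhhqhqqhhqqhqhhq gives the pieces qh hq hq qh hq qh qh hq hq qh qh hq qh hq hq qh, which concatenate to the answer.

qhhqhqqhhqqhqhhqhqqhqhhqqhhqhqqh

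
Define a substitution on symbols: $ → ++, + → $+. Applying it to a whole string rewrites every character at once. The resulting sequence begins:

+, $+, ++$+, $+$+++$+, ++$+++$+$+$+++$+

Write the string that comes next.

φ(++$+++$+$+$+++$+) expands symbol-by-symbol to $+ $+ ++ $+ $+ $+ ++ $+ ++ $+ ++ $+ $+ $+ ++ $+; joining the 16 pieces gives the next term.

$+$+++$+$+$+++$+++$+++$+$+$+++$+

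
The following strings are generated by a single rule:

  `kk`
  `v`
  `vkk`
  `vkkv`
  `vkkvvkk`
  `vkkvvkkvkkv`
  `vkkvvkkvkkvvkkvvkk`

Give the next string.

vkkvvkkvkkvvkkvvkkvkkvvkkvkkv

This is a Fibonacci-style word recurrence s(k) = s(k−1)·s(k−2): e.g. v·kk = vkk.
Continuing: vkkvvkkvkkvvkkvvkk · vkkvvkkvkkv gives term 8.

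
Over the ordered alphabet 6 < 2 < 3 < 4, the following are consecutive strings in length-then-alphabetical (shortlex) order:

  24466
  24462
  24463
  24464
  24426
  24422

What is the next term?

The successor of 24422 increments the rightmost position that isn't already 4 and resets every position after it to 6.

24423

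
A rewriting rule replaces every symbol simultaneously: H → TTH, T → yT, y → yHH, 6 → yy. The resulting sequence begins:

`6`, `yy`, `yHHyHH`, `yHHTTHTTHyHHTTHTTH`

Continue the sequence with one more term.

yHHTTHTTHyTyTTTHyTyTTTHyHHTTHTTHyTyTTTHyTyTTTH

Applying the rule to each of the 18 symbols of yHHTTHTTHyHHTTHTTH gives the pieces yHH TTH TTH yT yT TTH yT yT TTH yHH TTH TTH yT yT TTH yT yT TTH, which concatenate to the answer.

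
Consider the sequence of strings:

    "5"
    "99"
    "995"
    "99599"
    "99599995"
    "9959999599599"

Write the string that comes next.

995999959959999599995

Each term (from the third on) is the previous term followed by the one before it: term 3 = 99·5 = 995.
Continuing: 9959999599599 · 99599995 gives term 7.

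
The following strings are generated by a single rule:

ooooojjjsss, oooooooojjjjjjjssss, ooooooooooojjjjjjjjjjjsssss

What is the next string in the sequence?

Reading off run lengths: o runs 5, 8, 11; j runs 3, 7, 11; s runs 3, 4, 5 — each is linear in n (n = 1, 2, …).
For the next term, n = 4, so the run lengths are 14, 15, 6.

oooooooooooooojjjjjjjjjjjjjjjssssss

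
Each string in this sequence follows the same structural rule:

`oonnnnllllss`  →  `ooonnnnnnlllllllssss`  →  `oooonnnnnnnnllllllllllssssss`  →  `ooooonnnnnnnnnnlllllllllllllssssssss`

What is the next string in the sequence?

Reading off run lengths: o runs 2, 3, 4, 5; n runs 4, 6, 8, 10; l runs 4, 7, 10, 13; s runs 2, 4, 6, 8 — each is linear in n (n = 1, 2, …).
Setting n = 5 gives 6, 12, 16, 10 characters in each block.

oooooonnnnnnnnnnnnllllllllllllllllssssssssss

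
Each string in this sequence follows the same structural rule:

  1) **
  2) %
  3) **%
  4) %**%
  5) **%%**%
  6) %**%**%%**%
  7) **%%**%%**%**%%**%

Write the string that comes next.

Each term (from the third on) is the two preceding terms concatenated in order: term 3 = **·% = **%.
Continuing: %**%**%%**% · **%%**%%**%**%%**% gives term 8.

%**%**%%**%**%%**%%**%**%%**%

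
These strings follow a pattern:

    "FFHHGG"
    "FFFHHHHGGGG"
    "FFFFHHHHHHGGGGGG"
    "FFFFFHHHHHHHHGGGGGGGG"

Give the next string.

FFFFFFHHHHHHHHHHGGGGGGGGGG

Each string has the form F^{n+1} H^{2n} G^{2n} (n = 1, 2, …).
Setting n = 5 gives 6, 10, 10 characters in each block.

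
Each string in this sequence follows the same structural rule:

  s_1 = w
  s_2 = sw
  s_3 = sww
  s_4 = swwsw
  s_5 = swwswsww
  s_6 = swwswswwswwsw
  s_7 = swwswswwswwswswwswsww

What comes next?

This is a Fibonacci-style word recurrence s(k) = s(k−1)·s(k−2): e.g. sw·w = sww.
Continuing: swwswswwswwswswwswsww · swwswswwswwsw gives term 8.

swwswswwswwswswwswswwswwswswwswwsw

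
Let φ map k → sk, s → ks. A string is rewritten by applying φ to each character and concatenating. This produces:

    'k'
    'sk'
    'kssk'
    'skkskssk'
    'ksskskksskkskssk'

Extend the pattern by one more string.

Replace each of the 16 characters of ksskskksskkskssk in place — sk ks ks sk ks sk sk ks ks sk sk ks sk ks ks sk — and concatenate.

skksksskksskskksksskskksskkskssk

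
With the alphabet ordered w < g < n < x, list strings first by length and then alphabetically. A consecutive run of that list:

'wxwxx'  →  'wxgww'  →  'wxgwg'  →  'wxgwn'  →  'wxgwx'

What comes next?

wxggw

Treat wxgwx as a base-4 numeral over the given alphabet and add one, carrying through any trailing x's.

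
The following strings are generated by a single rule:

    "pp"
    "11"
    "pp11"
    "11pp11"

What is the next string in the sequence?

pp1111pp11

Each term (from the third on) is the two preceding terms concatenated in order: term 3 = pp·11 = pp11.
The next term joins pp11 and 11pp11.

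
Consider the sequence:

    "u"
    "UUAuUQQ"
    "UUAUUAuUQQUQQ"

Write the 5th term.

s(k+1) = UUA·s(k)·UQQ, so each term gains UUA as a prefix and UQQ as a suffix.
From UUAUUAuUQQUQQ, 2 further steps: UUAUUAuUQQUQQ → UUAUUAUUAuUQQUQQUQQ → (answer).

UUAUUAUUAUUAuUQQUQQUQQUQQ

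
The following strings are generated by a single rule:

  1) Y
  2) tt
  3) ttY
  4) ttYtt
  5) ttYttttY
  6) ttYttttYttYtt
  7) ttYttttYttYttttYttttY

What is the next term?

This is a Fibonacci-style word recurrence s(k) = s(k−1)·s(k−2): e.g. tt·Y = ttY.
So term 8 is ttYttttYttYttttYttttY·ttYttttYttYtt.

ttYttttYttYttttYttttYttYttttYttYtt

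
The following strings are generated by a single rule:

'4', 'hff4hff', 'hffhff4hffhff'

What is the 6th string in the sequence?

Every step adds hff to the front and hff to the end of the previous string.
From hffhff4hffhff, 3 further steps: hffhff4hffhff → hffhffhff4hffhffhff → hffhffhffhff4hffhffhffhff → (answer).

hffhffhffhffhff4hffhffhffhffhff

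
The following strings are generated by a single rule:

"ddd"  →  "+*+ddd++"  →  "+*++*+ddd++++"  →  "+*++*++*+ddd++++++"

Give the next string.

s(k+1) = +*+·s(k)·++, so each term gains +*+ as a prefix and ++ as a suffix.
One more step from +*++*++*+ddd++++++ gives the answer.

+*++*++*++*+ddd++++++++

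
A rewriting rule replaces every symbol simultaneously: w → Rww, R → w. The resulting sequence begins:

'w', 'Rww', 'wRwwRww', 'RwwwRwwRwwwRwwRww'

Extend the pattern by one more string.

wRwwRwwRwwwRwwRwwwRwwRwwRwwwRwwRwwwRwwRww

Replace each of the 17 characters of RwwwRwwRwwwRwwRww in place — w Rww Rww Rww w Rww Rww w Rww Rww Rww w Rww Rww w Rww Rww — and concatenate.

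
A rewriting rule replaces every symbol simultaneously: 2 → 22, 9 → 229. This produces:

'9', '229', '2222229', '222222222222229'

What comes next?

φ(222222222222229) expands symbol-by-symbol to 22 22 22 22 22 22 22 22 22 22 22 22 22 22 229; joining the 15 pieces gives the next term.

2222222222222222222222222222229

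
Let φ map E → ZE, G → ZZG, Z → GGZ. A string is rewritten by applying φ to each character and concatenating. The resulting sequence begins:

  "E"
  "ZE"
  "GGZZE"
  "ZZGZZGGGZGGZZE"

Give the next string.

Rewriting the 14 symbols of ZZGZZGGGZGGZZE one by one yields GGZ GGZ ZZG GGZ GGZ ZZG ZZG ZZG GGZ ZZG ZZG GGZ GGZ ZE; concatenated:

GGZGGZZZGGGZGGZZZGZZGZZGGGZZZGZZGGGZGGZZE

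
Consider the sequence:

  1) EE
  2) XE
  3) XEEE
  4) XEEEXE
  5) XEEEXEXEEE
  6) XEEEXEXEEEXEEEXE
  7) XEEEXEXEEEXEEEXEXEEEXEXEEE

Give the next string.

XEEEXEXEEEXEEEXEXEEEXEXEEEXEEEXEXEEEXEEEXE

From term 3 onward, concatenate the last term with the second-to-last: XE·EE = XEEE, XEEE·XE = XEEEXE, …
So term 8 is XEEEXEXEEEXEEEXEXEEEXEXEEE·XEEEXEXEEEXEEEXE.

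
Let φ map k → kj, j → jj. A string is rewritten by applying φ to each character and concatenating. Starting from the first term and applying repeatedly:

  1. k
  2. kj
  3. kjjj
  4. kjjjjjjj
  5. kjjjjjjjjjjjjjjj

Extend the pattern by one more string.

Applying the rule to each of the 16 symbols of kjjjjjjjjjjjjjjj gives the pieces kj jj jj jj jj jj jj jj jj jj jj jj jj jj jj jj, which concatenate to the answer.

kjjjjjjjjjjjjjjjjjjjjjjjjjjjjjjj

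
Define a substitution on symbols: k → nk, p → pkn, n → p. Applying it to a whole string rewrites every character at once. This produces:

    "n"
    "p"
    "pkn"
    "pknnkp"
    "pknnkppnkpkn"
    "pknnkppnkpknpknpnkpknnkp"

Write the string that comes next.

Applying the rule to each of the 24 symbols of pknnkppnkpknpknpnkpknnkp gives the pieces pkn nk p p nk pkn pkn p nk pkn nk p pkn nk p pkn p nk pkn nk p p nk pkn, which concatenate to the answer.

pknnkppnkpknpknpnkpknnkppknnkppknpnkpknnkppnkpkn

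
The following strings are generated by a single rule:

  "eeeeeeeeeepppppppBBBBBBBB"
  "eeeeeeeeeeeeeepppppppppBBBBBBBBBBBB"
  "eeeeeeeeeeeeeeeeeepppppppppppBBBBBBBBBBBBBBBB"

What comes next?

eeeeeeeeeeeeeeeeeeeeeepppppppppppppBBBBBBBBBBBBBBBBBBBB

Reading off run lengths: e runs 10, 14, 18; p runs 7, 9, 11; B runs 8, 12, 16 — each is linear in n, where the shown terms are n = 2, 3, 4.
For the next term, n = 5, so the run lengths are 22, 13, 20.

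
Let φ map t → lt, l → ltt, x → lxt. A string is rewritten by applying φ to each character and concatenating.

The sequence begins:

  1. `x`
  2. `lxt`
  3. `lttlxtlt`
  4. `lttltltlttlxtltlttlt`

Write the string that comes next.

Rewriting the 20 symbols of lttltltlttlxtltlttlt one by one yields ltt lt lt ltt lt ltt lt ltt lt lt ltt lxt lt ltt lt ltt lt lt ltt lt; concatenated:

lttltltlttltlttltlttltltlttlxtltlttltlttltltlttlt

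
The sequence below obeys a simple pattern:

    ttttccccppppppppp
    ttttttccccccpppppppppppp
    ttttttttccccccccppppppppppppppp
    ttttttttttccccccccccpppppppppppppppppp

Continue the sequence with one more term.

The n-th term is 2n-2 t's then 2n-2 c's then 3n p's, where the shown terms are n = 3, 4, 5, 6.
At n = 7 the blocks have lengths 12, 12, 21.

ttttttttttttccccccccccccppppppppppppppppppppp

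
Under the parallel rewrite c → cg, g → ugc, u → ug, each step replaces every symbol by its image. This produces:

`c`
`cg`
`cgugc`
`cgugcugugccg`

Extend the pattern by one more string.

cgugcugugccgugugcugugccgcgugc

Rewriting each symbol of cgugcugugccg: c→cg, g→ugc, u→ug, g→ugc, c→cg, u→ug, g→ugc, u→ug, g→ugc, c→cg, c→cg, g→ugc, which concatenates to cg ugc ug ugc cg ug ugc ug ugc cg cg ugc.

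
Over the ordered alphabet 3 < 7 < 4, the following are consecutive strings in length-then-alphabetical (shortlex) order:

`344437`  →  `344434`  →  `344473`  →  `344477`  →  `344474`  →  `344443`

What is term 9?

733333

Advancing 3 positions from 344443 through 344443 → 344447 → 344444 reaches term 9.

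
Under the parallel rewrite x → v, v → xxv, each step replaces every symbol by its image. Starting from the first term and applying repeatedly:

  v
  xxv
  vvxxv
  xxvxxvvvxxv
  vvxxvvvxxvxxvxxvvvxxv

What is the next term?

φ(vvxxvvvxxvxxvxxvvvxxv) expands symbol-by-symbol to xxv xxv v v xxv xxv xxv v v xxv v v xxv v v xxv xxv xxv v v xxv; joining the 21 pieces gives the next term.

xxvxxvvvxxvxxvxxvvvxxvvvxxvvvxxvxxvxxvvvxxv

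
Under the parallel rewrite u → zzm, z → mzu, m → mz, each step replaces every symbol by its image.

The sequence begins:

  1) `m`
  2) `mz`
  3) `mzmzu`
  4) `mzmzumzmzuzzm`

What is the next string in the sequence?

mzmzumzmzuzzmmzmzumzmzuzzmmzumzumz

Applying the rule to each of the 13 symbols of mzmzumzmzuzzm gives the pieces mz mzu mz mzu zzm mz mzu mz mzu zzm mzu mzu mz, which concatenate to the answer.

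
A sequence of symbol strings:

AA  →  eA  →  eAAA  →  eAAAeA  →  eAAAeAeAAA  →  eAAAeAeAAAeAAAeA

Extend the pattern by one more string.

eAAAeAeAAAeAAAeAeAAAeAeAAA

From term 3 onward, concatenate the last term with the second-to-last: eA·AA = eAAA, eAAA·eA = eAAAeA, …
Continuing: eAAAeAeAAAeAAAeA · eAAAeAeAAA gives term 7.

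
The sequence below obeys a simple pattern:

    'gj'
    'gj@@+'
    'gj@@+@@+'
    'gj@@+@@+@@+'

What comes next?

gj@@+@@+@@+@@+

The strings grow by a fixed suffix @@+ each time.
So the next term is gj@@+@@+@@+·@@+.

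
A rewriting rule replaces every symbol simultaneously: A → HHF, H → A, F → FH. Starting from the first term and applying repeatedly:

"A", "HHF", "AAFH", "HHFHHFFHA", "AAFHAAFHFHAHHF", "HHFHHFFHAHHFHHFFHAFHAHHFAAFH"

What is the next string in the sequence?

AAFHAAFHFHAHHFAAFHAAFHFHAHHFFHAHHFAAFHHHFHHFFHA

φ(HHFHHFFHAHHFHHFFHAFHAHHFAAFH) expands symbol-by-symbol to A A FH A A FH FH A HHF A A FH A A FH FH A HHF FH A HHF A A FH HHF HHF FH A; joining the 28 pieces gives the next term.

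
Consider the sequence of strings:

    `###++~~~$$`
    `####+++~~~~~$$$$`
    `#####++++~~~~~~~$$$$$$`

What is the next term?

The n-th term is n+2 #'s then n+1 +'s then 2n+1 ~'s then 2n $'s (n = 1, 2, …).
At n = 4 the blocks have lengths 6, 5, 9, 8.

######+++++~~~~~~~~~$$$$$$$$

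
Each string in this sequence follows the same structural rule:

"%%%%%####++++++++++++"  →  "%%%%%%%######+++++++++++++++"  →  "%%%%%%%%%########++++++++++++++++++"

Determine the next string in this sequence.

%%%%%%%%%%%##########+++++++++++++++++++++

The n-th term is 2n-1 %'s then 2n-2 #'s then 3n+3 +'s, where the shown terms are n = 3, 4, 5.
At n = 6 the blocks have lengths 11, 10, 21.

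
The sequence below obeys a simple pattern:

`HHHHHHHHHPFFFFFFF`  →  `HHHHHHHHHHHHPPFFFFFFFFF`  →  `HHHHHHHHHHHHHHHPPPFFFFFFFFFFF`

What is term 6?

HHHHHHHHHHHHHHHHHHHHHHHHPPPPPPFFFFFFFFFFFFFFFFF

The n-th term is 3n+3 H's then n-1 P's then 2n+3 F's, where the shown terms are n = 2, 3, 4.
Setting n = 7 gives 24, 6, 17 characters in each block.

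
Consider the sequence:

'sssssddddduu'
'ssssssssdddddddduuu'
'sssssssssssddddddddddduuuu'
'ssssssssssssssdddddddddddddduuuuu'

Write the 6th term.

ssssssssssssssssssssdddddddddddddddddddduuuuuuu

The n-th term is 3n+2 s's then 3n+2 d's then n+1 u's (n = 1, 2, …).
At n = 6 the blocks have lengths 20, 20, 7.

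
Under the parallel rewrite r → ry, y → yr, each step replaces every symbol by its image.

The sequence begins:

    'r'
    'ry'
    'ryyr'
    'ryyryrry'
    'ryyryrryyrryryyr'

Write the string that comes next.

Applying the rule to each of the 16 symbols of ryyryrryyrryryyr gives the pieces ry yr yr ry yr ry ry yr yr ry ry yr ry yr yr ry, which concatenate to the answer.

ryyryrryyrryryyryrryryyrryyryrry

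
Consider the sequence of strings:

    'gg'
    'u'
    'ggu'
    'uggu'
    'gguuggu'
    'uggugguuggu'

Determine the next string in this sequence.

Each term (from the third on) is the two preceding terms concatenated in order: term 3 = gg·u = ggu.
The next term joins gguuggu and uggugguuggu.

gguugguuggugguuggu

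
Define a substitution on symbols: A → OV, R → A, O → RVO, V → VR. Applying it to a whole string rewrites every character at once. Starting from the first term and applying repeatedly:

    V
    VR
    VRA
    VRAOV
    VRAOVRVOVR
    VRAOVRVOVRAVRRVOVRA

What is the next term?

φ(VRAOVRVOVRAVRRVOVRA) expands symbol-by-symbol to VR A OV RVO VR A VR RVO VR A OV VR A A VR RVO VR A OV; joining the 19 pieces gives the next term.

VRAOVRVOVRAVRRVOVRAOVVRAAVRRVOVRAOV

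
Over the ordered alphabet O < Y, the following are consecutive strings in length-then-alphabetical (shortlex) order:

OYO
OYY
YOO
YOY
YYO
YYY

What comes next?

After YYY the length-3 strings are exhausted; the first length-4 string is 4 copies of O.

OOOO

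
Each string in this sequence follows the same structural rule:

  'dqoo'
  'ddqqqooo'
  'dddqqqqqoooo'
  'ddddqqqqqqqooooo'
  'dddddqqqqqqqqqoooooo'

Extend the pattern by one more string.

ddddddqqqqqqqqqqqooooooo

Term n consists of n d's, followed by 2n-1 q's, followed by n+1 o's (n = 1, 2, …).
Setting n = 6 gives 6, 11, 7 characters in each block.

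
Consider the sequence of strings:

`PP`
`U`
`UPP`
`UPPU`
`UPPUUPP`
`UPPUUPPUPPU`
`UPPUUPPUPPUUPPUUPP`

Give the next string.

Each term (from the third on) is the previous term followed by the one before it: term 3 = U·PP = UPP.
The next term joins UPPUUPPUPPUUPPUUPP and UPPUUPPUPPU.

UPPUUPPUPPUUPPUUPPUPPUUPPUPPU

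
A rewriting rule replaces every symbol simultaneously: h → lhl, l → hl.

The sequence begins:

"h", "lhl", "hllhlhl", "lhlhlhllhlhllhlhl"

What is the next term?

Replace each of the 17 characters of lhlhlhllhlhllhlhl in place — hl lhl hl lhl hl lhl hl hl lhl hl lhl hl hl lhl hl lhl hl — and concatenate.

hllhlhllhlhllhlhlhllhlhllhlhlhllhlhllhlhl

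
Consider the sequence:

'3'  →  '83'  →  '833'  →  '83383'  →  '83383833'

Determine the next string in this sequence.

8338383383383

Each term (from the third on) is the previous term followed by the one before it: term 3 = 83·3 = 833.
Continuing: 83383833 · 83383 gives term 6.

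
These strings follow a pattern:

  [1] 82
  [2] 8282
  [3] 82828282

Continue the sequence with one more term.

8282828282828282

Every step duplicates the string.
So the next term is two copies of 82828282.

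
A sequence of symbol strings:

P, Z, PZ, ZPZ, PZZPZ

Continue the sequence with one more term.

ZPZPZZPZ

Each term (from the third on) is the two preceding terms concatenated in order: term 3 = P·Z = PZ.
Continuing: ZPZ · PZZPZ gives term 6.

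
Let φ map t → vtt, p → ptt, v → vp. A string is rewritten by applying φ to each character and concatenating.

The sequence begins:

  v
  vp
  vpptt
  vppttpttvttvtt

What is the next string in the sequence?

φ(vppttpttvttvtt) expands symbol-by-symbol to vp ptt ptt vtt vtt ptt vtt vtt vp vtt vtt vp vtt vtt; joining the 14 pieces gives the next term.

vppttpttvttvttpttvttvttvpvttvttvpvttvtt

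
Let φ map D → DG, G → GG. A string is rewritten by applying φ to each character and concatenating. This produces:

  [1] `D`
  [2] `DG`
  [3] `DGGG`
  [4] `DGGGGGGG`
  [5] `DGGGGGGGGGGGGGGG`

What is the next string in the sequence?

Rewriting the 16 symbols of DGGGGGGGGGGGGGGG one by one yields DG GG GG GG GG GG GG GG GG GG GG GG GG GG GG GG; concatenated:

DGGGGGGGGGGGGGGGGGGGGGGGGGGGGGGG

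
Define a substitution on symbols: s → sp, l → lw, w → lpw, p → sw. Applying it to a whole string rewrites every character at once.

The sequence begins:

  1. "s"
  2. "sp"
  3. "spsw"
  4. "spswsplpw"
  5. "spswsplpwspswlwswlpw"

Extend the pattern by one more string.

spswsplpwspswlwswlpwspswsplpwlwlpwsplpwlwswlpw

Applying the rule to each of the 20 symbols of spswsplpwspswlwswlpw gives the pieces sp sw sp lpw sp sw lw sw lpw sp sw sp lpw lw lpw sp lpw lw sw lpw, which concatenate to the answer.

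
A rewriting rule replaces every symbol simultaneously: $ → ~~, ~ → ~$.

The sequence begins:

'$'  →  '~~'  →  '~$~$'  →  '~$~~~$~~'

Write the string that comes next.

Apply φ to ~$~~~$~~ symbol by symbol: ~→~$, $→~~, ~→~$, ~→~$, ~→~$, $→~~, ~→~$, ~→~$; joined: ~$ ~~ ~$ ~$ ~$ ~~ ~$ ~$.

~$~~~$~$~$~~~$~$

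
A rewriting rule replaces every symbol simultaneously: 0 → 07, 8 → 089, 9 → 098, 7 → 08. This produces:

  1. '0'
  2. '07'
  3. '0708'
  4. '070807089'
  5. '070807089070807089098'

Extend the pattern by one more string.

07080708907080708909807080708907080708909807098089

Applying the rule to each of the 21 symbols of 070807089070807089098 gives the pieces 07 08 07 089 07 08 07 089 098 07 08 07 089 07 08 07 089 098 07 098 089, which concatenate to the answer.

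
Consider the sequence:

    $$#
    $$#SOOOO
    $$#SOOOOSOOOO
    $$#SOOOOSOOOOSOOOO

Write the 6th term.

$$#SOOOOSOOOOSOOOOSOOOOSOOOO

Each term is the previous one with SOOOO appended.
From $$#SOOOOSOOOOSOOOO, 2 further steps: $$#SOOOOSOOOOSOOOO → $$#SOOOOSOOOOSOOOOSOOOO → (answer).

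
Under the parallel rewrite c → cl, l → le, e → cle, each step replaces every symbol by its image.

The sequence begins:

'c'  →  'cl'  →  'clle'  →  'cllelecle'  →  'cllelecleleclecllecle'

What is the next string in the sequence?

Rewriting the 21 symbols of cllelecleleclecllecle one by one yields cl le le cle le cle cl le cle le cle cl le cle cl le le cle cl le cle; concatenated:

cllelecleleclecllecleleclecllecleclleleclecllecle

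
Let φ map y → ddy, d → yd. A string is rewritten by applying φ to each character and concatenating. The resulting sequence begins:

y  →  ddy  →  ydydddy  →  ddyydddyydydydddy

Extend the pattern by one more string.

ydydddyddyydydydddyddyydddyydddyydydydddy

φ(ddyydddyydydydddy) expands symbol-by-symbol to yd yd ddy ddy yd yd yd ddy ddy yd ddy yd ddy yd yd yd ddy; joining the 17 pieces gives the next term.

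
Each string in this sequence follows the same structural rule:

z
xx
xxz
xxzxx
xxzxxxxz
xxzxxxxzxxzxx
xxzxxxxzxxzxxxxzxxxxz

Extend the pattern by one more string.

xxzxxxxzxxzxxxxzxxxxzxxzxxxxzxxzxx

Each term (from the third on) is the previous term followed by the one before it: term 3 = xx·z = xxz.
The next term joins xxzxxxxzxxzxxxxzxxxxz and xxzxxxxzxxzxx.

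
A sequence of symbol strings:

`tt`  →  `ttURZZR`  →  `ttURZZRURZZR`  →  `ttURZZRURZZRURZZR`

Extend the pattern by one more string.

Each term is the previous one with URZZR appended.
Applying this once more to ttURZZRURZZRURZZR:

ttURZZRURZZRURZZRURZZR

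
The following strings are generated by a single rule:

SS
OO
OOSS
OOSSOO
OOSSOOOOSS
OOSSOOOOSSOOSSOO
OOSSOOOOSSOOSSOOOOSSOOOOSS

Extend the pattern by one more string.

OOSSOOOOSSOOSSOOOOSSOOOOSSOOSSOOOOSSOOSSOO

This is a Fibonacci-style word recurrence s(k) = s(k−1)·s(k−2): e.g. OO·SS = OOSS.
The next term joins OOSSOOOOSSOOSSOOOOSSOOOOSS and OOSSOOOOSSOOSSOO.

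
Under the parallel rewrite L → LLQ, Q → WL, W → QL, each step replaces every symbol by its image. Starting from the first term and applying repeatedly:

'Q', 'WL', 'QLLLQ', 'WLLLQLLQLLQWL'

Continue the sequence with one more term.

Applying the rule to each of the 13 symbols of WLLLQLLQLLQWL gives the pieces QL LLQ LLQ LLQ WL LLQ LLQ WL LLQ LLQ WL QL LLQ, which concatenate to the answer.

QLLLQLLQLLQWLLLQLLQWLLLQLLQWLQLLLQ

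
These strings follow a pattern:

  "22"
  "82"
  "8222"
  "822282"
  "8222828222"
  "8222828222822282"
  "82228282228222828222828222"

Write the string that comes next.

822282822282228282228282228222828222822282

This is a Fibonacci-style word recurrence s(k) = s(k−1)·s(k−2): e.g. 82·22 = 8222.
So term 8 is 82228282228222828222828222·8222828222822282.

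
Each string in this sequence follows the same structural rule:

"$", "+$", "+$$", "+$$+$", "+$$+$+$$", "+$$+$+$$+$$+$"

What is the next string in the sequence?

From term 3 onward, concatenate the last term with the second-to-last: +$·$ = +$$, +$$·+$ = +$$+$, …
So term 7 is +$$+$+$$+$$+$·+$$+$+$$.

+$$+$+$$+$$+$+$$+$+$$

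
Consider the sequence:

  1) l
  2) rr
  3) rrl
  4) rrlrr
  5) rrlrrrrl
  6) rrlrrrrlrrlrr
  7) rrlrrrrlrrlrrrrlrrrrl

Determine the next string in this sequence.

From term 3 onward, concatenate the last term with the second-to-last: rr·l = rrl, rrl·rr = rrlrr, …
Continuing: rrlrrrrlrrlrrrrlrrrrl · rrlrrrrlrrlrr gives term 8.

rrlrrrrlrrlrrrrlrrrrlrrlrrrrlrrlrr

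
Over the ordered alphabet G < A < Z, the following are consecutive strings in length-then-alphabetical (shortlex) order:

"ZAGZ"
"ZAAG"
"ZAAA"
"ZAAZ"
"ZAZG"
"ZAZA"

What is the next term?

The successor of ZAZA increments the rightmost position that isn't already Z and resets every position after it to G.

ZAZZ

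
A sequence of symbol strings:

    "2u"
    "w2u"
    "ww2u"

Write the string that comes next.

www2u

Every step adds w at the front: s(k+1) = w·s(k).
One more step from ww2u gives the answer.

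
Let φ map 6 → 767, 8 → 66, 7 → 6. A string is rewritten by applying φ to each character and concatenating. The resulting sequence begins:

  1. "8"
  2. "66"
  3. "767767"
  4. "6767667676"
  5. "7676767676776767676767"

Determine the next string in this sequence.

676767676767676767676676767676767676767676

Replace each of the 22 characters of 7676767676776767676767 in place — 6 767 6 767 6 767 6 767 6 767 6 6 767 6 767 6 767 6 767 6 767 6 — and concatenate.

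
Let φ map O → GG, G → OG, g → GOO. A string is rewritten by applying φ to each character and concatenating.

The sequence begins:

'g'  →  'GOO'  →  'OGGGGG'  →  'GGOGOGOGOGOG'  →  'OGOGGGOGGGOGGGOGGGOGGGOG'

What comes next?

GGOGGGOGOGOGGGOGOGOGGGOGOGOGGGOGOGOGGGOGOGOGGGOG

φ(OGOGGGOGGGOGGGOGGGOGGGOG) expands symbol-by-symbol to GG OG GG OG OG OG GG OG OG OG GG OG OG OG GG OG OG OG GG OG OG OG GG OG; joining the 24 pieces gives the next term.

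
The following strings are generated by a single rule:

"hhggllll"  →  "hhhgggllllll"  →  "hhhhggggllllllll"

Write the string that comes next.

hhhhhgggggllllllllll

Reading off run lengths: h runs 2, 3, 4; g runs 2, 3, 4; l runs 4, 6, 8 — each is linear in n (n = 1, 2, …).
For the next term, n = 4, so the run lengths are 5, 5, 10.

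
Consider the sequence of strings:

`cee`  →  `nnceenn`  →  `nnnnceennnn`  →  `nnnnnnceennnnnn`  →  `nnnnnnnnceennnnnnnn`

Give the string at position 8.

Every step adds nn to the front and nn to the end of the previous string.
From nnnnnnnnceennnnnnnn, 3 further steps: nnnnnnnnceennnnnnnn → nnnnnnnnnnceennnnnnnnnn → nnnnnnnnnnnnceennnnnnnnnnnn → (answer).

nnnnnnnnnnnnnnceennnnnnnnnnnnnn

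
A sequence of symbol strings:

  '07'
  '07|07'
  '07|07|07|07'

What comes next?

Every step duplicates the string with '|' between the halves.
One more doubling of 07|07|07|07 gives the answer.

07|07|07|07|07|07|07|07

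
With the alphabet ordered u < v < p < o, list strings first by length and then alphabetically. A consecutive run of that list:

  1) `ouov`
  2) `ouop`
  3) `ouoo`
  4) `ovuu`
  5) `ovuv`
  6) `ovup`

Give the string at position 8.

Advancing 2 positions from ovup through ovup → ovuo reaches term 8.

ovvu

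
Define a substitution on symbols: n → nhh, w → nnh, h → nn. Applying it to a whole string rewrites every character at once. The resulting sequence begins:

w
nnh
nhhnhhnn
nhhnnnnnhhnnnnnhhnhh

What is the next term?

Rewriting the 20 symbols of nhhnnnnnhhnnnnnhhnhh one by one yields nhh nn nn nhh nhh nhh nhh nhh nn nn nhh nhh nhh nhh nhh nn nn nhh nn nn; concatenated:

nhhnnnnnhhnhhnhhnhhnhhnnnnnhhnhhnhhnhhnhhnnnnnhhnnnn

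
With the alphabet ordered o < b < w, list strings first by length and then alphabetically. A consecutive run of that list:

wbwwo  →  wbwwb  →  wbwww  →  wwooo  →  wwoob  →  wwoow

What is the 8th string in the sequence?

wwobb

Stepping forward 2 times from wwoow: wwoow → wwobo, then the target.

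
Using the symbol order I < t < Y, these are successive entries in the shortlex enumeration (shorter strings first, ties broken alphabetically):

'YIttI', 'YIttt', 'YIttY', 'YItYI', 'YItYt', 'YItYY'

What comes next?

Treat YItYY as a base-3 numeral over the given alphabet and add one, carrying through any trailing Y's.

YIYII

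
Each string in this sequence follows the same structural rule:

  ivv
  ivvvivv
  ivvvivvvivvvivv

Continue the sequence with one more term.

ivvvivvvivvvivvvivvvivvvivvvivv

Each string is two copies of the previous one joined by 'v'.
One more doubling of ivvvivvvivvvivv gives the answer.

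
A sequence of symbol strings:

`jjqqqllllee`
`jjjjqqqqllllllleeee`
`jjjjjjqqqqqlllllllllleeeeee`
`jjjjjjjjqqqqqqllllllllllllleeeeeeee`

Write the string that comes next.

jjjjjjjjjjqqqqqqqlllllllllllllllleeeeeeeeee

Each string has the form j^{2n} q^{n+2} l^{3n+1} e^{2n} (n = 1, 2, …).
At n = 5 the blocks have lengths 10, 7, 16, 10.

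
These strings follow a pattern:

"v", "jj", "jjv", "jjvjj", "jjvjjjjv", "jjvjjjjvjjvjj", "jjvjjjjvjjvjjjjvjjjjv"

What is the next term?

jjvjjjjvjjvjjjjvjjjjvjjvjjjjvjjvjj

This is a Fibonacci-style word recurrence s(k) = s(k−1)·s(k−2): e.g. jj·v = jjv.
The next term joins jjvjjjjvjjvjjjjvjjjjv and jjvjjjjvjjvjj.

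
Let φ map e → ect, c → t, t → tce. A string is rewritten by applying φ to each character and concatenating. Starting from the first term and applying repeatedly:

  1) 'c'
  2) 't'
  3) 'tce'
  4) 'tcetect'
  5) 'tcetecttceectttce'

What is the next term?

Rewriting the 17 symbols of tcetecttceectttce one by one yields tce t ect tce ect t tce tce t ect ect t tce tce tce t ect; concatenated:

tcetecttceectttcetcetectectttcetcetcetect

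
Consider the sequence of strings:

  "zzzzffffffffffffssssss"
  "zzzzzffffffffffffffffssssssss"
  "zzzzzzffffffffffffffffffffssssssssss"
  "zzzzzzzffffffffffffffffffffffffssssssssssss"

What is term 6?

zzzzzzzzzffffffffffffffffffffffffffffffffssssssssssssssss

The n-th term is n+1 z's then 4n f's then 2n s's, where the shown terms are n = 3, 4, 5, 6.
At n = 8 the blocks have lengths 9, 32, 16.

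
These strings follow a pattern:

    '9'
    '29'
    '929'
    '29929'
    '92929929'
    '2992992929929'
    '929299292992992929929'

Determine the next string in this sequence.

2992992929929929299292992992929929

From term 3 onward, concatenate the second-to-last term with the last: 9·29 = 929, 29·929 = 29929, …
The next term joins 2992992929929 and 929299292992992929929.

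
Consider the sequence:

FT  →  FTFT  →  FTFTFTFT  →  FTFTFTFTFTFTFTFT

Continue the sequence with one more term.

Every step duplicates the string.
Doubling FTFTFTFTFTFTFTFT:

FTFTFTFTFTFTFTFTFTFTFTFTFTFTFTFT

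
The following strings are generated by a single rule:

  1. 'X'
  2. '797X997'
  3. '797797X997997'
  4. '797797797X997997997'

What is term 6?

797797797797797X997997997997997

Every step adds 797 to the front and 997 to the end of the previous string.
From 797797797X997997997, 2 further steps: 797797797X997997997 → 797797797797X997997997997 → (answer).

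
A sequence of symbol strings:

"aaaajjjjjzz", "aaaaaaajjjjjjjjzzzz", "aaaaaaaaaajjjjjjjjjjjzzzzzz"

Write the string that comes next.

aaaaaaaaaaaaajjjjjjjjjjjjjjzzzzzzzz

Term n consists of 3n+1 a's, followed by 3n+2 j's, followed by 2n z's (n = 1, 2, …).
For the next term, n = 4, so the run lengths are 13, 14, 8.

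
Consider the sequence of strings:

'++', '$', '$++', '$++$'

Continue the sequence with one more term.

From term 3 onward, concatenate the last term with the second-to-last: $·++ = $++, $++·$ = $++$, …
So term 5 is $++$·$++.

$++$$++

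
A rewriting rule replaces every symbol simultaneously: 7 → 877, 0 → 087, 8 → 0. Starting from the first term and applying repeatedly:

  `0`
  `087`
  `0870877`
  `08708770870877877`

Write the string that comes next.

φ(08708770870877877) expands symbol-by-symbol to 087 0 877 087 0 877 877 087 0 877 087 0 877 877 0 877 877; joining the 17 pieces gives the next term.

08708770870877877087087708708778770877877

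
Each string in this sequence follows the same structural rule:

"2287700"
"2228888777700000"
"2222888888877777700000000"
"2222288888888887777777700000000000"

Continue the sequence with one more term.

2222228888888888888777777777700000000000000

Reading off run lengths: 2 runs 2, 3, 4, 5; 8 runs 1, 4, 7, 10; 7 runs 2, 4, 6, 8; 0 runs 2, 5, 8, 11 — each is linear in n (n = 1, 2, …).
Setting n = 5 gives 6, 13, 10, 14 characters in each block.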